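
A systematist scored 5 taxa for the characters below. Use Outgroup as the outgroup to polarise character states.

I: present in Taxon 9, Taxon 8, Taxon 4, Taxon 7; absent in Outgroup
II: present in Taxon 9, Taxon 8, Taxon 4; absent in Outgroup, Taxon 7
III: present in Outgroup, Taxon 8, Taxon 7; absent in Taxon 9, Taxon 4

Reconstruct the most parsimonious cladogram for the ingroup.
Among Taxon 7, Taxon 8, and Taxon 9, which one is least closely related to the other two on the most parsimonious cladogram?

Character polarity is set by the outgroup: the derived state is whichever differs from the outgroup's state, so for III the derived state is 'absent', and for the remaining characters it is 'present'.
I (derived state 'present') is shared by all ingroup taxa — unites the whole ingroup.
II (derived state 'present') is shared by Taxon 4, Taxon 8, and Taxon 9 — a synapomorphy uniting that clade.
III (derived state 'absent') is shared by Taxon 4 and Taxon 9 — a synapomorphy uniting that clade.
Most parsimonious ingroup topology: (((Taxon 9,Taxon 4),Taxon 8),Taxon 7).
Taxon 8 and Taxon 9 share a more recent common ancestor with each other than either does with Taxon 7, so Taxon 7 is the least closely related of the three.

Taxon 7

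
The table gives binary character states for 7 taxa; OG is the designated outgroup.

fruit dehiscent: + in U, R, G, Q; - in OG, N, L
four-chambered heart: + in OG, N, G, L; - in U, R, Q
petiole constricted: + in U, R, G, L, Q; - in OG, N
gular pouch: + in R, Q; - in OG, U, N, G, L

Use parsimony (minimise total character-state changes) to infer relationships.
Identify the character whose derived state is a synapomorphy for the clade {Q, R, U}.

Character polarity is set by the outgroup: the derived state is whichever differs from the outgroup's state, so for four-chambered heart the derived state is '-', and for the remaining characters it is '+'.
fruit dehiscent: derived state '+' in G, Q, R, and U only — synapomorphy for {G, Q, R, U}.
Only Q, R, and U show the derived state '-' for four-chambered heart, supporting them as a clade.
Only G, L, Q, R, and U show the derived state '+' for petiole constricted, supporting them as a clade.
gular pouch (derived state '+') is shared by Q and R — a synapomorphy uniting that clade.
Most parsimonious ingroup topology: ((((U,(R,Q)),G),L),N).
The clade {Q, R, U} is supported by four-chambered heart: its derived state '-' occurs in exactly those taxa and in no other taxon (including the outgroup).

four-chambered heart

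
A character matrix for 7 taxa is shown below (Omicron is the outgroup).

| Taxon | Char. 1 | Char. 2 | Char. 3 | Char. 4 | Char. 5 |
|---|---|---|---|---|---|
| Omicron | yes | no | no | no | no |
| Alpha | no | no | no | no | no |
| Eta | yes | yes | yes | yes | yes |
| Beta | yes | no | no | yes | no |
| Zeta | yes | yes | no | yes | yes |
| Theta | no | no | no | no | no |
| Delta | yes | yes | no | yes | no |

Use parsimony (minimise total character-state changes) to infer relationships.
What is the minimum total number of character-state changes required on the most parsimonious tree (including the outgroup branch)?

5

Character polarity is set by the outgroup: the derived state is whichever differs from the outgroup's state, so for Char. 1 the derived state is 'no', and for the remaining characters it is 'yes'.
Only Alpha and Theta show the derived state 'no' for Char. 1, supporting them as a clade.
Char. 2 (derived state 'yes') is shared by Delta, Eta, and Zeta — a synapomorphy uniting that clade.
Char. 3 (derived state 'yes') is unique to Eta (autapomorphy; uninformative for grouping).
Char. 4 (derived state 'yes') is shared by Beta, Delta, Eta, and Zeta — a synapomorphy uniting that clade.
Char. 5 (derived state 'yes') is shared by Eta and Zeta — a synapomorphy uniting that clade.
Most parsimonious ingroup topology: ((Alpha,Theta),(((Eta,Zeta),Delta),Beta)).
Changes per character on this tree: Char. 1: 1; Char. 2: 1; Char. 3: 1; Char. 4: 1; Char. 5: 1.
Total = 5.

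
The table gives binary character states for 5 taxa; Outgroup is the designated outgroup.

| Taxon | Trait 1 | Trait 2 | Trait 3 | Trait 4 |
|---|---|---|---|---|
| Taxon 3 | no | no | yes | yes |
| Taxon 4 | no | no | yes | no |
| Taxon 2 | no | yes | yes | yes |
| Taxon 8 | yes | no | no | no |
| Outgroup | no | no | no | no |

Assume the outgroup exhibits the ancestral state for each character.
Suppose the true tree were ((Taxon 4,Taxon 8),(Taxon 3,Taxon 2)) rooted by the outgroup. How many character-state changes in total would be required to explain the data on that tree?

Map each character onto ((Taxon 4,Taxon 8),(Taxon 3,Taxon 2)) (rooted by Outgroup) and count the minimum state changes it requires (Fitch parsimony):
Trait 1: 1; Trait 2: 1; Trait 3: 2; Trait 4: 1.
Total tree length = 5.

5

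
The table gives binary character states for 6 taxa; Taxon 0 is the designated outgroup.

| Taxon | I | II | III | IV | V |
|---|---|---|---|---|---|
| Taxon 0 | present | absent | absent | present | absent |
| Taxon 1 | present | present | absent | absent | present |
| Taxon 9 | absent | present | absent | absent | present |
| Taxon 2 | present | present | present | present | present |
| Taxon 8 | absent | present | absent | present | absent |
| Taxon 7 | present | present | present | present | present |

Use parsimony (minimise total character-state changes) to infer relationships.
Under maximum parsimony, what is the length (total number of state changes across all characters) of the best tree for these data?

6

Character polarity is set by the outgroup: the derived state is whichever differs from the outgroup's state, so for I, IV the derived state is 'absent', and for the remaining characters it is 'present'.
I (state 'absent') occurs in Taxon 8 and Taxon 9 but conflicts with the nesting implied by the other characters — most parsimoniously interpreted as homoplasy.
All ingroup taxa share the derived state 'present' for II; it defines the ingroup but does not resolve relationships within it.
III: derived state 'present' in Taxon 2 and Taxon 7 only — synapomorphy for {Taxon 2, Taxon 7}.
IV: derived state 'absent' in Taxon 1 and Taxon 9 only — synapomorphy for {Taxon 1, Taxon 9}.
V: derived state 'present' in Taxon 1, Taxon 2, Taxon 7, and Taxon 9 only — synapomorphy for {Taxon 1, Taxon 2, Taxon 7, Taxon 9}.
Most parsimonious ingroup topology: (((Taxon 1,Taxon 9),(Taxon 2,Taxon 7)),Taxon 8).
Changes per character on this tree: I: 2; II: 1; III: 1; IV: 1; V: 1.
Total = 6.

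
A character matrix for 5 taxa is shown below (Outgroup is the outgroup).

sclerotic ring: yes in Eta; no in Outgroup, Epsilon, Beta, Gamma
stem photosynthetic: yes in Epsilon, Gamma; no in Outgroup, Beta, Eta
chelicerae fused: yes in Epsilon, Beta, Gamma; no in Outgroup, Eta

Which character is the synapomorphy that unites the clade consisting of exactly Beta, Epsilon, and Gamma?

chelicerae fused

The outgroup has state 'no' for every character, so 'yes' is the derived state throughout.
sclerotic ring (derived state 'yes') is unique to Eta (autapomorphy; uninformative for grouping).
Only Epsilon and Gamma show the derived state 'yes' for stem photosynthetic, supporting them as a clade.
chelicerae fused: derived state 'yes' in Beta, Epsilon, and Gamma only — synapomorphy for {Beta, Epsilon, Gamma}.
Most parsimonious ingroup topology: (((Epsilon,Gamma),Beta),Eta).
The clade {Beta, Epsilon, Gamma} is supported by chelicerae fused: its derived state 'yes' occurs in exactly those taxa and in no other taxon (including the outgroup).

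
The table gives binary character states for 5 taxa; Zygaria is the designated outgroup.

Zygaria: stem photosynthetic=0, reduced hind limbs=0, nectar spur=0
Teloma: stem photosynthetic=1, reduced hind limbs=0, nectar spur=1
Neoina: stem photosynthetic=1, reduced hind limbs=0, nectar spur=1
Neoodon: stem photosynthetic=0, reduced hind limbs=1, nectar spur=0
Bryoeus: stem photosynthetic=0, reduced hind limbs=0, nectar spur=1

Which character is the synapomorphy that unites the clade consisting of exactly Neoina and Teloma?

The outgroup has state '0' for every character, so '1' is the derived state throughout.
stem photosynthetic: derived state '1' in Neoina and Teloma only — synapomorphy for {Neoina, Teloma}.
reduced hind limbs (derived state '1') is unique to Neoodon (autapomorphy; uninformative for grouping).
nectar spur: derived state '1' in Bryoeus, Neoina, and Teloma only — synapomorphy for {Bryoeus, Neoina, Teloma}.
Most parsimonious ingroup topology: (((Teloma,Neoina),Bryoeus),Neoodon).
The clade {Neoina, Teloma} is supported by stem photosynthetic: its derived state '1' occurs in exactly those taxa and in no other taxon (including the outgroup).

stem photosynthetic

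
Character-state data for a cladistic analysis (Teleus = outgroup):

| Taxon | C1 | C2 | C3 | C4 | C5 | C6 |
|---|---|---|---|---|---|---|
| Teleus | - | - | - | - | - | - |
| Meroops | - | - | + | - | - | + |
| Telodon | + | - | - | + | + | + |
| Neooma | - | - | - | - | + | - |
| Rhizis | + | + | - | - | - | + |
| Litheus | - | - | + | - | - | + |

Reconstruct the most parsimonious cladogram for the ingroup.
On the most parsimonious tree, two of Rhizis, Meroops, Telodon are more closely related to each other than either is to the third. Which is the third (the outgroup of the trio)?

The outgroup has state '-' for every character, so '+' is the derived state throughout.
C1: derived state '+' in Rhizis and Telodon only — synapomorphy for {Rhizis, Telodon}.
C2 (derived state '+') is unique to Rhizis (autapomorphy; uninformative for grouping).
C3 (derived state '+') is shared by Litheus and Meroops — a synapomorphy uniting that clade.
C4: derived state '+' in Telodon only — an autapomorphy, so it tells us nothing about relationships among taxa.
C5 (state '+') occurs in Neooma and Telodon but conflicts with the nesting implied by the other characters — most parsimoniously interpreted as homoplasy.
C6 (derived state '+') is shared by Litheus, Meroops, Rhizis, and Telodon — a synapomorphy uniting that clade.
Most parsimonious ingroup topology: (((Meroops,Litheus),(Telodon,Rhizis)),Neooma).
Telodon and Rhizis share a more recent common ancestor with each other than either does with Meroops, so Meroops is the least closely related of the three.

Meroops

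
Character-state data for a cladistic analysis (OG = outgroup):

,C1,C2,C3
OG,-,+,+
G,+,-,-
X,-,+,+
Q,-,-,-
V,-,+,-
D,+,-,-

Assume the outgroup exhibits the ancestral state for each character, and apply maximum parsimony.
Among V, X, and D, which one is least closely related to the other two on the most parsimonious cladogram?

X

Character polarity is set by the outgroup: the derived state is whichever differs from the outgroup's state, so for C2, C3 the derived state is '-', and for the remaining characters it is '+'.
Only D and G show the derived state '+' for C1, supporting them as a clade.
C2: derived state '-' in D, G, and Q only — synapomorphy for {D, G, Q}.
C3 (derived state '-') is shared by D, G, Q, and V — a synapomorphy uniting that clade.
Most parsimonious ingroup topology: ((((G,D),Q),V),X).
D and V share a more recent common ancestor with each other than either does with X, so X is the least closely related of the three.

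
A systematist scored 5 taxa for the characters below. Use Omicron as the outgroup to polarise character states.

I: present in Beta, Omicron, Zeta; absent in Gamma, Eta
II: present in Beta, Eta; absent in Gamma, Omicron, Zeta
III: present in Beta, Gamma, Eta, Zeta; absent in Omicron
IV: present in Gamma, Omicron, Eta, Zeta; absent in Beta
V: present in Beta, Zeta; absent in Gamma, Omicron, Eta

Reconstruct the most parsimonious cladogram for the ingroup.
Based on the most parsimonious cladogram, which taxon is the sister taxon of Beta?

Character polarity is set by the outgroup: the derived state is whichever differs from the outgroup's state, so for I, IV the derived state is 'absent', and for the remaining characters it is 'present'.
Only Eta and Gamma show the derived state 'absent' for I, supporting them as a clade.
II groups Beta and Eta, which is incompatible with the clades supported by the remaining characters; treating it as convergent (homoplasy) costs fewer steps than any alternative tree.
All ingroup taxa share the derived state 'present' for III; it defines the ingroup but does not resolve relationships within it.
IV: derived state 'absent' in Beta only — an autapomorphy, so it tells us nothing about relationships among taxa.
V: derived state 'present' in Beta and Zeta only — synapomorphy for {Beta, Zeta}.
Most parsimonious ingroup topology: ((Gamma,Eta),(Beta,Zeta)).
Beta and Zeta form a cherry on this tree, so they are sister taxa.

Zeta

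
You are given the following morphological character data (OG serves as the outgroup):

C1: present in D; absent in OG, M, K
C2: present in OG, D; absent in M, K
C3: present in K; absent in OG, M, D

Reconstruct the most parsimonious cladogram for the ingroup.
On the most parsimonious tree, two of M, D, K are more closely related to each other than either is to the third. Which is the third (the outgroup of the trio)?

Character polarity is set by the outgroup: the derived state is whichever differs from the outgroup's state, so for C2 the derived state is 'absent', and for the remaining characters it is 'present'.
C1: derived state 'present' in D only — an autapomorphy, so it tells us nothing about relationships among taxa.
C2: derived state 'absent' in K and M only — synapomorphy for {K, M}.
C3: derived state 'present' in K only — an autapomorphy, so it tells us nothing about relationships among taxa.
Most parsimonious ingroup topology: ((M,K),D).
K and M share a more recent common ancestor with each other than either does with D, so D is the least closely related of the three.

D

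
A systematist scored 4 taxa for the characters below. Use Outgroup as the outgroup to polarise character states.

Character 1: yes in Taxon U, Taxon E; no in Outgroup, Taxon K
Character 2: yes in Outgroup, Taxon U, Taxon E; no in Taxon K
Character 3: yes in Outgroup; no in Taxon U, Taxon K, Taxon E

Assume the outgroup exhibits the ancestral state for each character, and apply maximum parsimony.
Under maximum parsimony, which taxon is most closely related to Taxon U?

Taxon E

Character polarity is set by the outgroup: the derived state is whichever differs from the outgroup's state, so for Character 2, Character 3 the derived state is 'no', and for the remaining characters it is 'yes'.
Character 1 (derived state 'yes') is shared by Taxon E and Taxon U — a synapomorphy uniting that clade.
Character 2 (derived state 'no') is unique to Taxon K (autapomorphy; uninformative for grouping).
All ingroup taxa share the derived state 'no' for Character 3; it defines the ingroup but does not resolve relationships within it.
Most parsimonious ingroup topology: ((Taxon U,Taxon E),Taxon K).
Taxon U and Taxon E form a cherry on this tree, so they are sister taxa.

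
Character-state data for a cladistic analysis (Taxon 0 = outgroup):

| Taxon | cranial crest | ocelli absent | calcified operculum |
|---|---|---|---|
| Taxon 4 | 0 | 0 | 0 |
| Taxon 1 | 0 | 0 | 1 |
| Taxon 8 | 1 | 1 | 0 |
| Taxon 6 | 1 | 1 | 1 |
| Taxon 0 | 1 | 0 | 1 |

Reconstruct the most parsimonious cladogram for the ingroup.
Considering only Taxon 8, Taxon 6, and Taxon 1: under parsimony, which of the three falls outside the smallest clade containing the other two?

Character polarity is set by the outgroup: the derived state is whichever differs from the outgroup's state, so for cranial crest, calcified operculum the derived state is '0', and for the remaining characters it is '1'.
cranial crest (derived state '0') is shared by Taxon 1 and Taxon 4 — a synapomorphy uniting that clade.
ocelli absent (derived state '1') is shared by Taxon 6 and Taxon 8 — a synapomorphy uniting that clade.
calcified operculum (state '0') occurs in Taxon 4 and Taxon 8 but conflicts with the nesting implied by the other characters — most parsimoniously interpreted as homoplasy.
Most parsimonious ingroup topology: ((Taxon 6,Taxon 8),(Taxon 1,Taxon 4)).
Taxon 8 and Taxon 6 share a more recent common ancestor with each other than either does with Taxon 1, so Taxon 1 is the least closely related of the three.

Taxon 1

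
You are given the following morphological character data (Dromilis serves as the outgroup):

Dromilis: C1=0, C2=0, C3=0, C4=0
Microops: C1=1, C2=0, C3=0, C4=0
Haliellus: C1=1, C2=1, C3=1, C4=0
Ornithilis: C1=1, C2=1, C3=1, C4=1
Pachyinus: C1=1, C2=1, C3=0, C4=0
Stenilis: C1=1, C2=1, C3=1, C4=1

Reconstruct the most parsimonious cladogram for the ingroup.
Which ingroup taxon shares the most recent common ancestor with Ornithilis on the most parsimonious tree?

The outgroup has state '0' for every character, so '1' is the derived state throughout.
C1 (derived state '1') is shared by all ingroup taxa — unites the whole ingroup.
C2 (derived state '1') is shared by Haliellus, Ornithilis, Pachyinus, and Stenilis — a synapomorphy uniting that clade.
Only Haliellus, Ornithilis, and Stenilis show the derived state '1' for C3, supporting them as a clade.
C4: derived state '1' in Ornithilis and Stenilis only — synapomorphy for {Ornithilis, Stenilis}.
Most parsimonious ingroup topology: (Microops,((Haliellus,(Ornithilis,Stenilis)),Pachyinus)).
Ornithilis and Stenilis form a cherry on this tree, so they are sister taxa.

Stenilis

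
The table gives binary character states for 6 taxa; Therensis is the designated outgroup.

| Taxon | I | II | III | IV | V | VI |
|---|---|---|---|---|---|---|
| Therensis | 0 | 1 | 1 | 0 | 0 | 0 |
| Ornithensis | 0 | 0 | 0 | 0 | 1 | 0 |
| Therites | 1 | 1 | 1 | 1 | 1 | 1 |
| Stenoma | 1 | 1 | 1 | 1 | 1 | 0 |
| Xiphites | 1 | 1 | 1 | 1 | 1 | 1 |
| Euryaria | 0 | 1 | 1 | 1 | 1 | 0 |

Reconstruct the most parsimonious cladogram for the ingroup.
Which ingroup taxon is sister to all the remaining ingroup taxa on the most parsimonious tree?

Ornithensis

Character polarity is set by the outgroup: the derived state is whichever differs from the outgroup's state, so for II, III the derived state is '0', and for the remaining characters it is '1'.
I (derived state '1') is shared by Stenoma, Therites, and Xiphites — a synapomorphy uniting that clade.
II (derived state '0') is unique to Ornithensis (autapomorphy; uninformative for grouping).
III (derived state '0') is unique to Ornithensis (autapomorphy; uninformative for grouping).
IV (derived state '1') is shared by Euryaria, Stenoma, Therites, and Xiphites — a synapomorphy uniting that clade.
All ingroup taxa share the derived state '1' for V; it defines the ingroup but does not resolve relationships within it.
VI: derived state '1' in Therites and Xiphites only — synapomorphy for {Therites, Xiphites}.
Most parsimonious ingroup topology: (Ornithensis,(((Therites,Xiphites),Stenoma),Euryaria)).
Ornithensis is sister to the clade containing all other ingroup taxa, so it is the earliest-diverging (most basal) ingroup lineage.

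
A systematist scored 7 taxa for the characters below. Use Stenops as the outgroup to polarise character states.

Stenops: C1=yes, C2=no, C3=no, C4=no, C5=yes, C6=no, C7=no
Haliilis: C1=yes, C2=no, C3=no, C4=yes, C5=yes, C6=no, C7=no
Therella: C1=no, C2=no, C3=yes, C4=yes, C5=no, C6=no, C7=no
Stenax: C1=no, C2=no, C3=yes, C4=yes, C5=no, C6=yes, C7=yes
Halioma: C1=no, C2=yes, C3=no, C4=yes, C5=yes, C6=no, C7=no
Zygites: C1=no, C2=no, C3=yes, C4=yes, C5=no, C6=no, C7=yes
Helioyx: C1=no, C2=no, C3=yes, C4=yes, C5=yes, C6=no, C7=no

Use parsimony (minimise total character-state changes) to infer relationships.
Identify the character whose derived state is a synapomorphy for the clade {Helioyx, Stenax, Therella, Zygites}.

C3

Character polarity is set by the outgroup: the derived state is whichever differs from the outgroup's state, so for C1, C5 the derived state is 'no', and for the remaining characters it is 'yes'.
C1 (derived state 'no') is shared by Halioma, Helioyx, Stenax, Therella, and Zygites — a synapomorphy uniting that clade.
C2 (derived state 'yes') is unique to Halioma (autapomorphy; uninformative for grouping).
Only Helioyx, Stenax, Therella, and Zygites show the derived state 'yes' for C3, supporting them as a clade.
All ingroup taxa share the derived state 'yes' for C4; it defines the ingroup but does not resolve relationships within it.
C5 (derived state 'no') is shared by Stenax, Therella, and Zygites — a synapomorphy uniting that clade.
C6: derived state 'yes' in Stenax only — an autapomorphy, so it tells us nothing about relationships among taxa.
C7: derived state 'yes' in Stenax and Zygites only — synapomorphy for {Stenax, Zygites}.
Most parsimonious ingroup topology: (Haliilis,(((Therella,(Stenax,Zygites)),Helioyx),Halioma)).
The clade {Helioyx, Stenax, Therella, Zygites} is supported by C3: its derived state 'yes' occurs in exactly those taxa and in no other taxon (including the outgroup).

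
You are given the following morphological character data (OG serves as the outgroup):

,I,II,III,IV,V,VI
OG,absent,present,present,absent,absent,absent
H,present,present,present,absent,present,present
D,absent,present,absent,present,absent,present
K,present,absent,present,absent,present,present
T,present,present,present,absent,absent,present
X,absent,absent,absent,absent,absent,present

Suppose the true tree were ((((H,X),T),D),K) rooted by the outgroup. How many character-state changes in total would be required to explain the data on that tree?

11

Map each character onto ((((H,X),T),D),K) (rooted by OG) and count the minimum state changes it requires (Fitch parsimony):
I: 3; II: 2; III: 2; IV: 1; V: 2; VI: 1.
Total tree length = 11.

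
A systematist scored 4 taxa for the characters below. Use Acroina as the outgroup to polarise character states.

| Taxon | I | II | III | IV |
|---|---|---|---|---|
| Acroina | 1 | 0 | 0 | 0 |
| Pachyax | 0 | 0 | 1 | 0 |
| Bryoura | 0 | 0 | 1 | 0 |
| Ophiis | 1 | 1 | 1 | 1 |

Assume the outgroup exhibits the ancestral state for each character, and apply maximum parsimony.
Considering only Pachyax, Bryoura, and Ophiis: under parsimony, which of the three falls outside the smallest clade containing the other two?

Character polarity is set by the outgroup: the derived state is whichever differs from the outgroup's state, so for I the derived state is '0', and for the remaining characters it is '1'.
I: derived state '0' in Bryoura and Pachyax only — synapomorphy for {Bryoura, Pachyax}.
II (derived state '1') is unique to Ophiis (autapomorphy; uninformative for grouping).
All ingroup taxa share the derived state '1' for III; it defines the ingroup but does not resolve relationships within it.
IV (derived state '1') is unique to Ophiis (autapomorphy; uninformative for grouping).
Most parsimonious ingroup topology: ((Pachyax,Bryoura),Ophiis).
Pachyax and Bryoura share a more recent common ancestor with each other than either does with Ophiis, so Ophiis is the least closely related of the three.

Ophiis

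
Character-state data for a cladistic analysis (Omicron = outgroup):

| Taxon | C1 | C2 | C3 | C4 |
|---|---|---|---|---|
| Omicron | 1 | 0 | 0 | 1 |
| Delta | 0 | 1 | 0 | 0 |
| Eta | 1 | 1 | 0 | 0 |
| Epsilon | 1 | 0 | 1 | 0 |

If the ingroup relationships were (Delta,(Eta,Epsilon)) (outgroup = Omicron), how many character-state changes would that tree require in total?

Map each character onto (Delta,(Eta,Epsilon)) (rooted by Omicron) and count the minimum state changes it requires (Fitch parsimony):
C1: 1; C2: 2; C3: 1; C4: 1.
Total tree length = 5.

5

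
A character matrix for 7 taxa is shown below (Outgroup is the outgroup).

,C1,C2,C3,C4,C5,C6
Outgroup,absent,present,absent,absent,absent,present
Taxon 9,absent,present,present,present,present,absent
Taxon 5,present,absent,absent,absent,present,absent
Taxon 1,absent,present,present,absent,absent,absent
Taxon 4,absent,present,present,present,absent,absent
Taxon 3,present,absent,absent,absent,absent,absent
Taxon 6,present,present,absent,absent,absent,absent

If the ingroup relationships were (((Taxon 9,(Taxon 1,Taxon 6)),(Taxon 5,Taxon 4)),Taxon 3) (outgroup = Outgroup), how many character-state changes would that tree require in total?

Map each character onto (((Taxon 9,(Taxon 1,Taxon 6)),(Taxon 5,Taxon 4)),Taxon 3) (rooted by Outgroup) and count the minimum state changes it requires (Fitch parsimony):
C1: 3; C2: 2; C3: 3; C4: 2; C5: 2; C6: 1.
Total tree length = 13.

13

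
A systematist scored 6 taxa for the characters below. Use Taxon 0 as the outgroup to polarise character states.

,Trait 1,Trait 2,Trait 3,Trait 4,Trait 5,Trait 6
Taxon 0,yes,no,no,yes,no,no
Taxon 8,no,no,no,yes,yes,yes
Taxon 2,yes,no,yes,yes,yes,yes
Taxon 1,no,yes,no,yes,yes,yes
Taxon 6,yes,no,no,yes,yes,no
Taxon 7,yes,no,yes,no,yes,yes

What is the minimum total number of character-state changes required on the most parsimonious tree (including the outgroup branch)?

Character polarity is set by the outgroup: the derived state is whichever differs from the outgroup's state, so for Trait 1, Trait 4 the derived state is 'no', and for the remaining characters it is 'yes'.
Trait 1: derived state 'no' in Taxon 1 and Taxon 8 only — synapomorphy for {Taxon 1, Taxon 8}.
Trait 2 (derived state 'yes') is unique to Taxon 1 (autapomorphy; uninformative for grouping).
Trait 3: derived state 'yes' in Taxon 2 and Taxon 7 only — synapomorphy for {Taxon 2, Taxon 7}.
Trait 4: derived state 'no' in Taxon 7 only — an autapomorphy, so it tells us nothing about relationships among taxa.
Trait 5 (derived state 'yes') is shared by all ingroup taxa — unites the whole ingroup.
Trait 6 (derived state 'yes') is shared by Taxon 1, Taxon 2, Taxon 7, and Taxon 8 — a synapomorphy uniting that clade.
Most parsimonious ingroup topology: (((Taxon 8,Taxon 1),(Taxon 2,Taxon 7)),Taxon 6).
Changes per character on this tree: Trait 1: 1; Trait 2: 1; Trait 3: 1; Trait 4: 1; Trait 5: 1; Trait 6: 1.
Total = 6.

6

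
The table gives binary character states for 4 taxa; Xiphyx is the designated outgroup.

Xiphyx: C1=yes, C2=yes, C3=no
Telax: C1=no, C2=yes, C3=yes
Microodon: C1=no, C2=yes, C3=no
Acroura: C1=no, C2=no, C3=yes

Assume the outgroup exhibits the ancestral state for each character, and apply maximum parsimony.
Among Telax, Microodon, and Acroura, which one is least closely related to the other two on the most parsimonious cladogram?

Character polarity is set by the outgroup: the derived state is whichever differs from the outgroup's state, so for C1, C2 the derived state is 'no', and for the remaining characters it is 'yes'.
C1 (derived state 'no') is shared by all ingroup taxa — unites the whole ingroup.
C2 (derived state 'no') is unique to Acroura (autapomorphy; uninformative for grouping).
Only Acroura and Telax show the derived state 'yes' for C3, supporting them as a clade.
Most parsimonious ingroup topology: ((Telax,Acroura),Microodon).
Telax and Acroura share a more recent common ancestor with each other than either does with Microodon, so Microodon is the least closely related of the three.

Microodon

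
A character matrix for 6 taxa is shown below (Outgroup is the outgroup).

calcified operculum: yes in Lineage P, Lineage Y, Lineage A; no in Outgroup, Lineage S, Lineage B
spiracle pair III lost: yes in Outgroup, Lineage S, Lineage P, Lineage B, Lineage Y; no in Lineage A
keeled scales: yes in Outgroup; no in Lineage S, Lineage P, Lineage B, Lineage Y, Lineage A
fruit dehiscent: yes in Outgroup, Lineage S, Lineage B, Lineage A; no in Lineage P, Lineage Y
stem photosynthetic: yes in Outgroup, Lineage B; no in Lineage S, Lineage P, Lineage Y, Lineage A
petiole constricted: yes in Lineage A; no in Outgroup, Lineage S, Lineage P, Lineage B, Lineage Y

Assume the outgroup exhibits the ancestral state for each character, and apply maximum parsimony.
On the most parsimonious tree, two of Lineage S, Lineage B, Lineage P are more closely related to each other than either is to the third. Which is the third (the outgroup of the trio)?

Character polarity is set by the outgroup: the derived state is whichever differs from the outgroup's state, so for spiracle pair III lost, keeled scales, fruit dehiscent, stem photosynthetic the derived state is 'no', and for the remaining characters it is 'yes'.
calcified operculum (derived state 'yes') is shared by Lineage A, Lineage P, and Lineage Y — a synapomorphy uniting that clade.
spiracle pair III lost (derived state 'no') is unique to Lineage A (autapomorphy; uninformative for grouping).
All ingroup taxa share the derived state 'no' for keeled scales; it defines the ingroup but does not resolve relationships within it.
Only Lineage P and Lineage Y show the derived state 'no' for fruit dehiscent, supporting them as a clade.
stem photosynthetic (derived state 'no') is shared by Lineage A, Lineage P, Lineage S, and Lineage Y — a synapomorphy uniting that clade.
petiole constricted (derived state 'yes') is unique to Lineage A (autapomorphy; uninformative for grouping).
Most parsimonious ingroup topology: ((Lineage S,((Lineage P,Lineage Y),Lineage A)),Lineage B).
Lineage S and Lineage P share a more recent common ancestor with each other than either does with Lineage B, so Lineage B is the least closely related of the three.

Lineage B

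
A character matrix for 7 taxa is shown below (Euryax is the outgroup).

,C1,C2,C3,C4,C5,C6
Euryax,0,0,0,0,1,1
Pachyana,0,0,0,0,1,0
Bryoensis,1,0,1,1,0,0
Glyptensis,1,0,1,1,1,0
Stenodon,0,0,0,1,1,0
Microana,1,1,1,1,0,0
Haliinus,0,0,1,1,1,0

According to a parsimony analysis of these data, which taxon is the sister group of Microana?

Bryoensis

Character polarity is set by the outgroup: the derived state is whichever differs from the outgroup's state, so for C5, C6 the derived state is '0', and for the remaining characters it is '1'.
C1: derived state '1' in Bryoensis, Glyptensis, and Microana only — synapomorphy for {Bryoensis, Glyptensis, Microana}.
C2: derived state '1' in Microana only — an autapomorphy, so it tells us nothing about relationships among taxa.
Only Bryoensis, Glyptensis, Haliinus, and Microana show the derived state '1' for C3, supporting them as a clade.
C4 (derived state '1') is shared by Bryoensis, Glyptensis, Haliinus, Microana, and Stenodon — a synapomorphy uniting that clade.
C5: derived state '0' in Bryoensis and Microana only — synapomorphy for {Bryoensis, Microana}.
C6 (derived state '0') is shared by all ingroup taxa — unites the whole ingroup.
Most parsimonious ingroup topology: (Pachyana,((((Bryoensis,Microana),Glyptensis),Haliinus),Stenodon)).
Microana and Bryoensis form a cherry on this tree, so they are sister taxa.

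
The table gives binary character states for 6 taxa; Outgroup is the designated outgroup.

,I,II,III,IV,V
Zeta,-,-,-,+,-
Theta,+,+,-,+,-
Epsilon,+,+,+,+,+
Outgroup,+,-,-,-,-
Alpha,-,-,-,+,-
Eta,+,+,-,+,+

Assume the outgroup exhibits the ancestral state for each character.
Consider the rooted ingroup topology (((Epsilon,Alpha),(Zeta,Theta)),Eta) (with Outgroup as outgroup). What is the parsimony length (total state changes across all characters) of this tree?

9

Map each character onto (((Epsilon,Alpha),(Zeta,Theta)),Eta) (rooted by Outgroup) and count the minimum state changes it requires (Fitch parsimony):
I: 2; II: 3; III: 1; IV: 1; V: 2.
Total tree length = 9.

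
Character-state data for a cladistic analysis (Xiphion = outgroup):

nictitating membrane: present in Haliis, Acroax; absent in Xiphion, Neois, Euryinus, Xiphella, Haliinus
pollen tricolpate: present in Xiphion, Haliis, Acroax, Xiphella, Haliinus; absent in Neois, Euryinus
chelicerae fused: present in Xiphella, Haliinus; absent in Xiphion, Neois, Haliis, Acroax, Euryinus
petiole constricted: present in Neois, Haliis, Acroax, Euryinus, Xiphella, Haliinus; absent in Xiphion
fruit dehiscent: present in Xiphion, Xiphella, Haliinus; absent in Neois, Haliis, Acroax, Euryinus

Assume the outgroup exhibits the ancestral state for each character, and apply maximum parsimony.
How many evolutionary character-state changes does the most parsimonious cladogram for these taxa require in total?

5

Character polarity is set by the outgroup: the derived state is whichever differs from the outgroup's state, so for pollen tricolpate, fruit dehiscent the derived state is 'absent', and for the remaining characters it is 'present'.
nictitating membrane: derived state 'present' in Acroax and Haliis only — synapomorphy for {Acroax, Haliis}.
Only Euryinus and Neois show the derived state 'absent' for pollen tricolpate, supporting them as a clade.
Only Haliinus and Xiphella show the derived state 'present' for chelicerae fused, supporting them as a clade.
All ingroup taxa share the derived state 'present' for petiole constricted; it defines the ingroup but does not resolve relationships within it.
fruit dehiscent: derived state 'absent' in Acroax, Euryinus, Haliis, and Neois only — synapomorphy for {Acroax, Euryinus, Haliis, Neois}.
Most parsimonious ingroup topology: (((Neois,Euryinus),(Haliis,Acroax)),(Xiphella,Haliinus)).
Changes per character on this tree: nictitating membrane: 1; pollen tricolpate: 1; chelicerae fused: 1; petiole constricted: 1; fruit dehiscent: 1.
Total = 5.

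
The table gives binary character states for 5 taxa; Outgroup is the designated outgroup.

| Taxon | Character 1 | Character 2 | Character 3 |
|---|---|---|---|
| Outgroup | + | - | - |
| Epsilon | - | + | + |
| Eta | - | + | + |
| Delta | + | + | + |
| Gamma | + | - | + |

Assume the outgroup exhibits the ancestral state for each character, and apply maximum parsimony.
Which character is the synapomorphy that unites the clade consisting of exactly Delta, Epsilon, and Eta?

Character 2

Character polarity is set by the outgroup: the derived state is whichever differs from the outgroup's state, so for Character 1 the derived state is '-', and for the remaining characters it is '+'.
Only Epsilon and Eta show the derived state '-' for Character 1, supporting them as a clade.
Character 2: derived state '+' in Delta, Epsilon, and Eta only — synapomorphy for {Delta, Epsilon, Eta}.
All ingroup taxa share the derived state '+' for Character 3; it defines the ingroup but does not resolve relationships within it.
Most parsimonious ingroup topology: (((Epsilon,Eta),Delta),Gamma).
The clade {Delta, Epsilon, Eta} is supported by Character 2: its derived state '+' occurs in exactly those taxa and in no other taxon (including the outgroup).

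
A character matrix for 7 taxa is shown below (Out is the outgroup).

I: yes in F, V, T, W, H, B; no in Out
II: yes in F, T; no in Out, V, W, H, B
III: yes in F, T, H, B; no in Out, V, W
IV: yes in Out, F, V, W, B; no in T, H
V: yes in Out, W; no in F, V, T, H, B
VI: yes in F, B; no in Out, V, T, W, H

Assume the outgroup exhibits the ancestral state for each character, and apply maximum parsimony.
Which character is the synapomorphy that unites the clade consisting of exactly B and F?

VI

Character polarity is set by the outgroup: the derived state is whichever differs from the outgroup's state, so for IV, V the derived state is 'no', and for the remaining characters it is 'yes'.
All ingroup taxa share the derived state 'yes' for I; it defines the ingroup but does not resolve relationships within it.
II groups F and T, which is incompatible with the clades supported by the remaining characters; treating it as convergent (homoplasy) costs fewer steps than any alternative tree.
III: derived state 'yes' in B, F, H, and T only — synapomorphy for {B, F, H, T}.
IV: derived state 'no' in H and T only — synapomorphy for {H, T}.
V (derived state 'no') is shared by B, F, H, T, and V — a synapomorphy uniting that clade.
Only B and F show the derived state 'yes' for VI, supporting them as a clade.
Most parsimonious ingroup topology: ((((F,B),(T,H)),V),W).
The clade {B, F} is supported by VI: its derived state 'yes' occurs in exactly those taxa and in no other taxon (including the outgroup).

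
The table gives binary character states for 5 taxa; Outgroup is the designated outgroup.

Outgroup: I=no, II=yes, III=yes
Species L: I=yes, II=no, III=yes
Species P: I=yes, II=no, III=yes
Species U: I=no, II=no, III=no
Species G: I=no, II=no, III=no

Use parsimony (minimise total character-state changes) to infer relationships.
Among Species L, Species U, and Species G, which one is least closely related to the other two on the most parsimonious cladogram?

Species L

Character polarity is set by the outgroup: the derived state is whichever differs from the outgroup's state, so for II, III the derived state is 'no', and for the remaining characters it is 'yes'.
I (derived state 'yes') is shared by Species L and Species P — a synapomorphy uniting that clade.
II (derived state 'no') is shared by all ingroup taxa — unites the whole ingroup.
Only Species G and Species U show the derived state 'no' for III, supporting them as a clade.
Most parsimonious ingroup topology: ((Species L,Species P),(Species U,Species G)).
Species U and Species G share a more recent common ancestor with each other than either does with Species L, so Species L is the least closely related of the three.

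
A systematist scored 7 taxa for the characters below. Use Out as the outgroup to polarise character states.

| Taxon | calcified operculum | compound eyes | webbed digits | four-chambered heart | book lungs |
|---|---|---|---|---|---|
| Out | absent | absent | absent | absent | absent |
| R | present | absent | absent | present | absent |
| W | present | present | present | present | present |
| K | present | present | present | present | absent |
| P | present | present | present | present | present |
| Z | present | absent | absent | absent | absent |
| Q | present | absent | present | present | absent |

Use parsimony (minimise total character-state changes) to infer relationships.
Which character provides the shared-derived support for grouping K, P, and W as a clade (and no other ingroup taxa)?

compound eyes

The outgroup has state 'absent' for every character, so 'present' is the derived state throughout.
All ingroup taxa share the derived state 'present' for calcified operculum; it defines the ingroup but does not resolve relationships within it.
Only K, P, and W show the derived state 'present' for compound eyes, supporting them as a clade.
webbed digits: derived state 'present' in K, P, Q, and W only — synapomorphy for {K, P, Q, W}.
four-chambered heart: derived state 'present' in K, P, Q, R, and W only — synapomorphy for {K, P, Q, R, W}.
book lungs (derived state 'present') is shared by P and W — a synapomorphy uniting that clade.
Most parsimonious ingroup topology: ((R,(((W,P),K),Q)),Z).
The clade {K, P, W} is supported by compound eyes: its derived state 'present' occurs in exactly those taxa and in no other taxon (including the outgroup).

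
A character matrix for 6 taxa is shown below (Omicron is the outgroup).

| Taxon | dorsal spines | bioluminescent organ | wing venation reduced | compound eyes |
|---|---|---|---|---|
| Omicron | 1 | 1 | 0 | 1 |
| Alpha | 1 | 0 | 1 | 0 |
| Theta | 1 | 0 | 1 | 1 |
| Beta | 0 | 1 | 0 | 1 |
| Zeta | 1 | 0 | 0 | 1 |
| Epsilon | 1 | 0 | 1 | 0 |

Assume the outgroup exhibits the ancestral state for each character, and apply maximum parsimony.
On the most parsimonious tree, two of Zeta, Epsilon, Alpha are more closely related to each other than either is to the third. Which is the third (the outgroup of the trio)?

Character polarity is set by the outgroup: the derived state is whichever differs from the outgroup's state, so for dorsal spines, bioluminescent organ, compound eyes the derived state is '0', and for the remaining characters it is '1'.
dorsal spines (derived state '0') is unique to Beta (autapomorphy; uninformative for grouping).
bioluminescent organ: derived state '0' in Alpha, Epsilon, Theta, and Zeta only — synapomorphy for {Alpha, Epsilon, Theta, Zeta}.
wing venation reduced: derived state '1' in Alpha, Epsilon, and Theta only — synapomorphy for {Alpha, Epsilon, Theta}.
Only Alpha and Epsilon show the derived state '0' for compound eyes, supporting them as a clade.
Most parsimonious ingroup topology: ((((Alpha,Epsilon),Theta),Zeta),Beta).
Alpha and Epsilon share a more recent common ancestor with each other than either does with Zeta, so Zeta is the least closely related of the three.

Zeta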